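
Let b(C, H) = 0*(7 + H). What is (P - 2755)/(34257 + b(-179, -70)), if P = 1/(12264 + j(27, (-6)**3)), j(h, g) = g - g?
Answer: -33787319/420127848 ≈ -0.080422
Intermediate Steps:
j(h, g) = 0
b(C, H) = 0
P = 1/12264 (P = 1/(12264 + 0) = 1/12264 ≈ 8.1540e-5)
(P - 2755)/(34257 + b(-179, -70)) = (1/12264 - 2755)/(34257 + 0) = -33787319/12264/34257 = -33787319/12264*1/34257 = -33787319/420127848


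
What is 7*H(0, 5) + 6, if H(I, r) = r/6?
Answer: 71/6 ≈ 11.833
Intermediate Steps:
H(I, r) = r/6 (H(I, r) = r*(⅙) = r/6)
7*H(0, 5) + 6 = 7*((⅙)*5) + 6 = 7*(⅚) + 6 = 35/6 + 6 = 71/6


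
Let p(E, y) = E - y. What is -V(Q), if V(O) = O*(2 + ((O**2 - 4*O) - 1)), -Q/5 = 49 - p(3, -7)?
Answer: 7567170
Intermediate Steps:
Q = -195 (Q = -5*(49 - (3 - 1*(-7))) = -5*(49 - (3 + 7)) = -5*(49 - 1*10) = -5*(49 - 10) = -5*39 = -195)
V(O) = O*(1 + O**2 - 4*O) (V(O) = O*(2 + (-1 + O**2 - 4*O)) = O*(1 + O**2 - 4*O))
-V(Q) = -(-195)*(1 + (-195)**2 - 4*(-195)) = -(-195)*(1 + 38025 + 780) = -(-195)*38806 = -1*(-7567170) = 7567170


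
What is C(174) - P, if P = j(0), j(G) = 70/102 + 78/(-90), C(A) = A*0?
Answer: 46/255 ≈ 0.18039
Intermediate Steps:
C(A) = 0
j(G) = -46/255 (j(G) = 70*(1/102) + 78*(-1/90) = 35/51 - 13/15 = -46/255)
P = -46/255 ≈ -0.18039
C(174) - P = 0 - 1*(-46/255) = 0 + 46/255 = 46/255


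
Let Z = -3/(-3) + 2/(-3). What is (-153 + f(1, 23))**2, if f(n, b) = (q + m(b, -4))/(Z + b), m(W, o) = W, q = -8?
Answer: 4549689/196 ≈ 23213.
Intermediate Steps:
Z = 1/3 (Z = -3*(-1/3) + 2*(-1/3) = 1 - 2/3 = 1/3 ≈ 0.33333)
f(n, b) = (-8 + b)/(1/3 + b)
(-153 + f(1, 23))**2 = (-153 + 3*(-8 + 23)/(1 + 3*23))**2 = (-153 + 3*15/(1 + 69))**2 = (-153 + 3*15/70)**2 = (-153 + 3*(1/70)*15)**2 = (-153 + 9/14)**2 = (-2133/14)**2 = 4549689/196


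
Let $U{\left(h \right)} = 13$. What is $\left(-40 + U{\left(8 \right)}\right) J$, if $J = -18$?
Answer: $486$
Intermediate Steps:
$\left(-40 + U{\left(8 \right)}\right) J = \left(-40 + 13\right) \left(-18\right) = \left(-27\right) \left(-18\right) = 486$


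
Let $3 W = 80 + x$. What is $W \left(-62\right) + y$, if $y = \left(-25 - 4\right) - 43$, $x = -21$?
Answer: $- \frac{3874}{3} \approx -1291.3$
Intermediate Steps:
$y = -72$ ($y = -29 - 43 = -72$)
$W = \frac{59}{3}$ ($W = \frac{80 - 21}{3} = \frac{1}{3} \cdot 59 = \frac{59}{3} \approx 19.667$)
$W \left(-62\right) + y = \frac{59}{3} \left(-62\right) - 72 = - \frac{3658}{3} - 72 = - \frac{3874}{3}$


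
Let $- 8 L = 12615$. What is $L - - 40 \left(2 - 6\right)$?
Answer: $- \frac{13895}{8} \approx -1736.9$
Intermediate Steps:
$L = - \frac{12615}{8}$ ($L = \left(- \frac{1}{8}\right) 12615 = - \frac{12615}{8} \approx -1576.9$)
$L - - 40 \left(2 - 6\right) = - \frac{12615}{8} - - 40 \left(2 - 6\right) = - \frac{12615}{8} - \left(-40\right) \left(-4\right) = - \frac{12615}{8} - 160 = - \frac{13895}{8}$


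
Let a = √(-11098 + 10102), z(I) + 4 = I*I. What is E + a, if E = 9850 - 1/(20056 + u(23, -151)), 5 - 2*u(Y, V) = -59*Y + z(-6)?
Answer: 204101849/20721 + 2*I*√249 ≈ 9850.0 + 31.559*I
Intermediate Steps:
z(I) = -4 + I² (z(I) = -4 + I*I = -4 + I²)
u(Y, V) = -27/2 + 59*Y/2 (u(Y, V) = 5/2 - (-59*Y + (-4 + (-6)²))/2 = 5/2 - (-59*Y + (-4 + 36))/2 = 5/2 - (-59*Y + 32)/2 = 5/2 - (32 - 59*Y)/2 = 5/2 + (-16 + 59*Y/2) = -27/2 + 59*Y/2)
E = 204101849/20721 (E = 9850 - 1/(20056 + (-27/2 + (59/2)*23)) = 9850 - 1/(20056 + (-27/2 + 1357/2)) = 9850 - 1/(20056 + 665) = 9850 - 1/20721 = 204101849/20721 ≈ 9850.0)
a = 2*I*√249 (a = √(-996) = 2*I*√249 ≈ 31.559*I)
E + a = 204101849/20721 + 2*I*√249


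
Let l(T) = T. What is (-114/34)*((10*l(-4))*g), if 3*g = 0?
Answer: 0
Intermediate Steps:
g = 0 (g = (⅓)*0 = 0)
(-114/34)*((10*l(-4))*g) = (-114/34)*((10*(-4))*0) = (-114*1/34)*(-40*0) = -57/17*0 = 0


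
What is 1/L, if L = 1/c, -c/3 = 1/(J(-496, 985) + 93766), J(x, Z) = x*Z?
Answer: 1/131598 ≈ 7.5989e-6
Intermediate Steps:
J(x, Z) = Z*x
c = 1/131598 (c = -3/(985*(-496) + 93766) = -3/(-488560 + 93766) = -3/(-394794) = -3*(-1/394794) = 1/131598 ≈ 7.5989e-6)
L = 131598 (L = 1/(1/131598) = 131598)
1/L = 1/131598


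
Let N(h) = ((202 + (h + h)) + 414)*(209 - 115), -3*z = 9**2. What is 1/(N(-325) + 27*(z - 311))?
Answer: -1/12322 ≈ -8.1156e-5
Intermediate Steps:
z = -27 (z = -1/3*9**2 = -1/3*81 = -27)
N(h) = 57904 + 188*h (N(h) = ((202 + 2*h) + 414)*94 = (616 + 2*h)*94 = 57904 + 188*h)
1/(N(-325) + 27*(z - 311)) = 1/((57904 + 188*(-325)) + 27*(-27 - 311)) = 1/((57904 - 61100) + 27*(-338)) = 1/(-3196 - 9126) = 1/(-12322) = -1/12322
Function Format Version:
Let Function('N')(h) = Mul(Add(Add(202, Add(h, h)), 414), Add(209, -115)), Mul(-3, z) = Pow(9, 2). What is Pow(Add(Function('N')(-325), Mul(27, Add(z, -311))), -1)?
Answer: Rational(-1, 12322) ≈ -8.1156e-5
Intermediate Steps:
z = -27 (z = Mul(Rational(-1, 3), Pow(9, 2)) = Mul(Rational(-1, 3), 81) = -27)
Function('N')(h) = Add(57904, Mul(188, h)) (Function('N')(h) = Mul(Add(Add(202, Mul(2, h)), 414), 94) = Mul(Add(616, Mul(2, h)), 94) = Add(57904, Mul(188, h)))
Pow(Add(Function('N')(-325), Mul(27, Add(z, -311))), -1) = Pow(Add(Add(57904, Mul(188, -325)), Mul(27, Add(-27, -311))), -1) = Pow(Add(Add(57904, -61100), Mul(27, -338)), -1) = Pow(Add(-3196, -9126), -1) = Pow(-12322, -1) = Rational(-1, 12322)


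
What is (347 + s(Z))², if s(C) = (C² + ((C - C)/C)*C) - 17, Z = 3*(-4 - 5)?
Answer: 1121481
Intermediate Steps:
Z = -27 (Z = 3*(-9) = -27)
s(C) = -17 + C² (s(C) = (C² + (0/C)*C) - 17 = (C² + 0*C) - 17 = (C² + 0) - 17 = C² - 17 = -17 + C²)
(347 + s(Z))² = (347 + (-17 + (-27)²))² = (347 + (-17 + 729))² = (347 + 712)² = 1059² = 1121481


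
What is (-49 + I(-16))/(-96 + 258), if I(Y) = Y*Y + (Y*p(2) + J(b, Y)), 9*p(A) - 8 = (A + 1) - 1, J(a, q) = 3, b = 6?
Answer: 865/729 ≈ 1.1866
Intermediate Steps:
p(A) = 8/9 + A/9 (p(A) = 8/9 + ((A + 1) - 1)/9 = 8/9 + ((1 + A) - 1)/9 = 8/9 + A/9)
I(Y) = 3 + Y² + 10*Y/9 (I(Y) = Y*Y + (Y*(8/9 + (⅑)*2) + 3) = Y² + (Y*(8/9 + 2/9) + 3) = Y² + (Y*(10/9) + 3) = Y² + (10*Y/9 + 3) = Y² + (3 + 10*Y/9) = 3 + Y² + 10*Y/9)
(-49 + I(-16))/(-96 + 258) = (-49 + (3 + (-16)² + (10/9)*(-16)))/(-96 + 258) = (-49 + (3 + 256 - 160/9))/162 = (-49 + 2171/9)*(1/162) = (1730/9)*(1/162) = 865/729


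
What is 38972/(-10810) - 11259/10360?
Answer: -52545971/11199160 ≈ -4.6920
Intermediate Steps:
38972/(-10810) - 11259/10360 = 38972*(-1/10810) - 11259*1/10360 = -19486/5405 - 11259/10360 = -52545971/11199160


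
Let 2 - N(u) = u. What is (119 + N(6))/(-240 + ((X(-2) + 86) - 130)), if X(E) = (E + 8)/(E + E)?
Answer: -230/571 ≈ -0.40280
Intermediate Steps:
N(u) = 2 - u
X(E) = (8 + E)/(2*E) (X(E) = (8 + E)/((2*E)) = (8 + E)*(1/(2*E)) = (8 + E)/(2*E))
(119 + N(6))/(-240 + ((X(-2) + 86) - 130)) = (119 + (2 - 1*6))/(-240 + (((1/2)*(8 - 2)/(-2) + 86) - 130)) = (119 + (2 - 6))/(-240 + (((1/2)*(-1/2)*6 + 86) - 130)) = (119 - 4)/(-240 + ((-3/2 + 86) - 130)) = 115/(-240 + (169/2 - 130)) = 115/(-240 - 91/2) = 115/(-571/2) = 115*(-2/571) = -230/571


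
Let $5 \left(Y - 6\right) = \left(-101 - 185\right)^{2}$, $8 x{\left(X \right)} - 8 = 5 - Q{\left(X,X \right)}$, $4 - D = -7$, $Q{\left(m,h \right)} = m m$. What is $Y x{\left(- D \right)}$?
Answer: $- \frac{1104651}{5} \approx -2.2093 \cdot 10^{5}$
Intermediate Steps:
$Q{\left(m,h \right)} = m^{2}$
$D = 11$ ($D = 4 - -7 = 4 + 7 = 11$)
$x{\left(X \right)} = \frac{13}{8} - \frac{X^{2}}{8}$ ($x{\left(X \right)} = 1 + \frac{5 - X^{2}}{8} = 1 - \left(- \frac{5}{8} + \frac{X^{2}}{8}\right) = \frac{13}{8} - \frac{X^{2}}{8}$)
$Y = \frac{81826}{5}$ ($Y = 6 + \frac{\left(-101 - 185\right)^{2}}{5} = 6 + \frac{\left(-286\right)^{2}}{5} = 6 + \frac{1}{5} \cdot 81796 = 6 + \frac{81796}{5} = \frac{81826}{5} \approx 16365.0$)
$Y x{\left(- D \right)} = \frac{81826 \left(\frac{13}{8} - \frac{\left(\left(-1\right) 11\right)^{2}}{8}\right)}{5} = \frac{81826 \left(\frac{13}{8} - \frac{\left(-11\right)^{2}}{8}\right)}{5} = \frac{81826 \left(\frac{13}{8} - \frac{121}{8}\right)}{5} = \frac{81826}{5} \left(- \frac{27}{2}\right) = - \frac{1104651}{5}$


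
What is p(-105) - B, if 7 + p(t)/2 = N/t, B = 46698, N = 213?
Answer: -1635062/35 ≈ -46716.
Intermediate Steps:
p(t) = -14 + 426/t (p(t) = -14 + 2*(213/t) = -14 + 426/t)
p(-105) - B = (-14 + 426/(-105)) - 1*46698 = (-14 + 426*(-1/105)) - 46698 = (-14 - 142/35) - 46698 = -632/35 - 46698 = -1635062/35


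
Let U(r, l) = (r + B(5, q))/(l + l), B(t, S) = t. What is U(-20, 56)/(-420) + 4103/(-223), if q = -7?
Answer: -12866785/699328 ≈ -18.399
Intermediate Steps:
U(r, l) = (5 + r)/(2*l) (U(r, l) = (r + 5)/(l + l) = (5 + r)/((2*l)) = (5 + r)*(1/(2*l)) = (5 + r)/(2*l))
U(-20, 56)/(-420) + 4103/(-223) = ((½)*(5 - 20)/56)/(-420) + 4103/(-223) = ((½)*(1/56)*(-15))*(-1/420) + 4103*(-1/223) = -15/112*(-1/420) - 4103/223 = 1/3136 - 4103/223 = -12866785/699328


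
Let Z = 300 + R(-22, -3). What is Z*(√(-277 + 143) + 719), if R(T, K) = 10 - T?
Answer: 238708 + 332*I*√134 ≈ 2.3871e+5 + 3843.2*I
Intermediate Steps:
Z = 332 (Z = 300 + (10 - 1*(-22)) = 300 + (10 + 22) = 300 + 32 = 332)
Z*(√(-277 + 143) + 719) = 332*(√(-277 + 143) + 719) = 332*(√(-134) + 719) = 332*(I*√134 + 719) = 332*(719 + I*√134) = 238708 + 332*I*√134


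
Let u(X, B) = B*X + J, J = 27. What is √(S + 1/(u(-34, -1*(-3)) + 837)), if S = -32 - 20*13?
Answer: I*√169547286/762 ≈ 17.088*I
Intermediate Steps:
u(X, B) = 27 + B*X (u(X, B) = B*X + 27 = 27 + B*X)
S = -292 (S = -32 - 260 = -292)
√(S + 1/(u(-34, -1*(-3)) + 837)) = √(-292 + 1/((27 - 1*(-3)*(-34)) + 837)) = √(-292 + 1/((27 + 3*(-34)) + 837)) = √(-292 + 1/((27 - 102) + 837)) = √(-292 + 1/(-75 + 837)) = √(-292 + 1/762) = √(-222503/762) = I*√169547286/762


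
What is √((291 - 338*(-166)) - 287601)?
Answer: I*√231202 ≈ 480.83*I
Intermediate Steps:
√((291 - 338*(-166)) - 287601) = √((291 + 56108) - 287601) = √(56399 - 287601) = √(-231202) = I*√231202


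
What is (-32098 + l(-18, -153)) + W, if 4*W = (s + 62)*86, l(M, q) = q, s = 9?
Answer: -61449/2 ≈ -30725.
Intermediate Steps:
W = 3053/2 (W = ((9 + 62)*86)/4 = (71*86)/4 = (¼)*6106 = 3053/2 ≈ 1526.5)
(-32098 + l(-18, -153)) + W = (-32098 - 153) + 3053/2 = -32251 + 3053/2 = -61449/2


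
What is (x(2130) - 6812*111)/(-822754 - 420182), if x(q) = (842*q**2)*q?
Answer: -678062326489/103578 ≈ -6.5464e+6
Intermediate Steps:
x(q) = 842*q**3
(x(2130) - 6812*111)/(-822754 - 420182) = (842*2130**3 - 6812*111)/(-822754 - 420182) = (842*9663597000 - 756132)/(-1242936) = (8136748674000 - 756132)*(-1/1242936) = 8136747917868*(-1/1242936) = -678062326489/103578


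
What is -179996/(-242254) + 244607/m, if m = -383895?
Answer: 4921270121/46500049665 ≈ 0.10583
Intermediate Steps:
-179996/(-242254) + 244607/m = -179996/(-242254) + 244607/(-383895) = -179996*(-1/242254) + 244607*(-1/383895) = 89998/121127 - 244607/383895 = 4921270121/46500049665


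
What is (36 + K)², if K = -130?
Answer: 8836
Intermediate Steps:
(36 + K)² = (36 - 130)² = (-94)² = 8836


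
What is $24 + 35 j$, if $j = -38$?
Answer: $-1306$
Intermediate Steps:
$24 + 35 j = 24 + 35 \left(-38\right) = 24 - 1330 = -1306$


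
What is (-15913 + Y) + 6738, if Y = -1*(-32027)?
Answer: 22852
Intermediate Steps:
Y = 32027
(-15913 + Y) + 6738 = (-15913 + 32027) + 6738 = 16114 + 6738 = 22852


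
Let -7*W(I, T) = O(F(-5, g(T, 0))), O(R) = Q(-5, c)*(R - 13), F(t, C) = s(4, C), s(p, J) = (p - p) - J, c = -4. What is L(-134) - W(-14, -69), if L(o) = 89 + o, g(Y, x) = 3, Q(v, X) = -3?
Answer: -267/7 ≈ -38.143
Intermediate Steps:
s(p, J) = -J (s(p, J) = 0 - J = -J)
F(t, C) = -C
O(R) = 39 - 3*R (O(R) = -3*(R - 13) = -3*(-13 + R) = 39 - 3*R)
W(I, T) = -48/7 (W(I, T) = -(39 - (-3)*3)/7 = -(39 - 3*(-3))/7 = -(39 + 9)/7 = -⅐*48 = -48/7)
L(-134) - W(-14, -69) = (89 - 134) - 1*(-48/7) = -45 + 48/7 = -267/7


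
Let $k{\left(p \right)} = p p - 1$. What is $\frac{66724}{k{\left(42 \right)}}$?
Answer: $\frac{66724}{1763} \approx 37.847$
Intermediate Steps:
$k{\left(p \right)} = -1 + p^{2}$ ($k{\left(p \right)} = p^{2} - 1 = -1 + p^{2}$)
$\frac{66724}{k{\left(42 \right)}} = \frac{66724}{-1 + 42^{2}} = \frac{66724}{-1 + 1764} = \frac{66724}{1763}$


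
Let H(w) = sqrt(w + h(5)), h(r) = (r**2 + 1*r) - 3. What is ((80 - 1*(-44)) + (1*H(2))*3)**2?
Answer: 15637 + 744*sqrt(29) ≈ 19644.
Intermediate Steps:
h(r) = -3 + r + r**2 (h(r) = (r**2 + r) - 3 = (r + r**2) - 3 = -3 + r + r**2)
H(w) = sqrt(27 + w) (H(w) = sqrt(w + (-3 + 5 + 5**2)) = sqrt(w + (-3 + 5 + 25)) = sqrt(w + 27) = sqrt(27 + w))
((80 - 1*(-44)) + (1*H(2))*3)**2 = ((80 - 1*(-44)) + (1*sqrt(27 + 2))*3)**2 = ((80 + 44) + (1*sqrt(29))*3)**2 = (124 + sqrt(29)*3)**2 = (124 + 3*sqrt(29))**2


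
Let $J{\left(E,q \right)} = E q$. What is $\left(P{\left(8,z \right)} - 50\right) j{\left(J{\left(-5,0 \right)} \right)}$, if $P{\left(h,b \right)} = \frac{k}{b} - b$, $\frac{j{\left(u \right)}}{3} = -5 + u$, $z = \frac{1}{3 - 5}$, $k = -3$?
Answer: $\frac{1305}{2} \approx 652.5$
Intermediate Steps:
$z = - \frac{1}{2}$ ($z = \frac{1}{-2} = - \frac{1}{2} \approx -0.5$)
$j{\left(u \right)} = -15 + 3 u$ ($j{\left(u \right)} = 3 \left(-5 + u\right) = -15 + 3 u$)
$P{\left(h,b \right)} = - b - \frac{3}{b}$ ($P{\left(h,b \right)} = - \frac{3}{b} - b = - b - \frac{3}{b}$)
$\left(P{\left(8,z \right)} - 50\right) j{\left(J{\left(-5,0 \right)} \right)} = \left(\left(\left(-1\right) \left(- \frac{1}{2}\right) - \frac{3}{- \frac{1}{2}}\right) - 50\right) \left(-15 + 3 \left(\left(-5\right) 0\right)\right) = \left(\left(\frac{1}{2} - -6\right) - 50\right) \left(-15 + 3 \cdot 0\right) = \left(\left(\frac{1}{2} + 6\right) - 50\right) \left(-15 + 0\right) = \left(\frac{13}{2} - 50\right) \left(-15\right) = \left(- \frac{87}{2}\right) \left(-15\right) = \frac{1305}{2}$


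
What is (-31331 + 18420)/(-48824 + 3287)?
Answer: 12911/45537 ≈ 0.28353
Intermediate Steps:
(-31331 + 18420)/(-48824 + 3287) = -12911/(-45537) = -12911*(-1/45537) = 12911/45537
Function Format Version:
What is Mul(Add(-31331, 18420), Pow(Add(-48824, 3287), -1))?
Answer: Rational(12911, 45537) ≈ 0.28353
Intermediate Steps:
Mul(Add(-31331, 18420), Pow(Add(-48824, 3287), -1)) = Mul(-12911, Pow(-45537, -1)) = Mul(-12911, Rational(-1, 45537)) = Rational(12911, 45537)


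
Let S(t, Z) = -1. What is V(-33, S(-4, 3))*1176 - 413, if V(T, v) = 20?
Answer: 23107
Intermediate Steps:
V(-33, S(-4, 3))*1176 - 413 = 20*1176 - 413 = 23520 - 413 = 23107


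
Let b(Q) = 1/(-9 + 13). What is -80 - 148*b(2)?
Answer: -117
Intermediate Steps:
b(Q) = ¼ (b(Q) = 1/4 = ¼)
-80 - 148*b(2) = -80 - 148*¼ = -80 - 37 = -117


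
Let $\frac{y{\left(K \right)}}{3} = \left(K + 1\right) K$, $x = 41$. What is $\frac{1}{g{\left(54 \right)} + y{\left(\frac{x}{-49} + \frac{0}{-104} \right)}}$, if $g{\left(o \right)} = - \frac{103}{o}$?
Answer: $- \frac{129654}{300439} \approx -0.43155$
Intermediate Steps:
$y{\left(K \right)} = 3 K \left(1 + K\right)$ ($y{\left(K \right)} = 3 \left(K + 1\right) K = 3 \left(1 + K\right) K = 3 K \left(1 + K\right)$)
$\frac{1}{g{\left(54 \right)} + y{\left(\frac{x}{-49} + \frac{0}{-104} \right)}} = \frac{1}{- \frac{103}{54} + 3 \left(\frac{41}{-49} + \frac{0}{-104}\right) \left(1 + \left(\frac{41}{-49} + \frac{0}{-104}\right)\right)} = \frac{1}{\left(-103\right) \frac{1}{54} + 3 \left(41 \left(- \frac{1}{49}\right) + 0 \left(- \frac{1}{104}\right)\right) \left(1 + \left(41 \left(- \frac{1}{49}\right) + 0 \left(- \frac{1}{104}\right)\right)\right)} = \frac{1}{- \frac{103}{54} + 3 \left(- \frac{41}{49} + 0\right) \left(1 + \left(- \frac{41}{49} + 0\right)\right)} = \frac{1}{- \frac{103}{54} + 3 \left(- \frac{41}{49}\right) \left(1 - \frac{41}{49}\right)} = \frac{1}{- \frac{103}{54} + 3 \left(- \frac{41}{49}\right) \frac{8}{49}} = \frac{1}{- \frac{103}{54} - \frac{984}{2401}} = \frac{1}{- \frac{300439}{129654}} = - \frac{129654}{300439}$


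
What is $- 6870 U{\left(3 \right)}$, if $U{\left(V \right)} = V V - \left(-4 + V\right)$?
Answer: $-68700$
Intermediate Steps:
$U{\left(V \right)} = 4 + V^{2} - V$ ($U{\left(V \right)} = V^{2} - \left(-4 + V\right) = 4 + V^{2} - V$)
$- 6870 U{\left(3 \right)} = - 6870 \left(4 + 3^{2} - 3\right) = - 6870 \left(4 + 9 - 3\right) = \left(-6870\right) 10 = -68700$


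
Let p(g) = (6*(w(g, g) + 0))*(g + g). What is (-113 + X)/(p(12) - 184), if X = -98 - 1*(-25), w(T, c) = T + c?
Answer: -93/1636 ≈ -0.056846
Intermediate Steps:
X = -73 (X = -98 + 25 = -73)
p(g) = 24*g² (p(g) = (6*((g + g) + 0))*(g + g) = (6*(2*g + 0))*(2*g) = (6*(2*g))*(2*g) = (12*g)*(2*g) = 24*g²)
(-113 + X)/(p(12) - 184) = (-113 - 73)/(24*12² - 184) = -186/(24*144 - 184) = -186/(3456 - 184) = -186/3272 = -186*1/3272 = -93/1636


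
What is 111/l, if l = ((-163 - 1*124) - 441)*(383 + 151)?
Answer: -37/129584 ≈ -0.00028553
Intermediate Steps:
l = -388752 (l = ((-163 - 124) - 441)*534 = (-287 - 441)*534 = -728*534 = -388752)
111/l = 111/(-388752) = 111*(-1/388752) = -37/129584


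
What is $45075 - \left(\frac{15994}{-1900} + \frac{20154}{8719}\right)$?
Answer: $\frac{373409058293}{8283050} \approx 45081.0$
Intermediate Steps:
$45075 - \left(\frac{15994}{-1900} + \frac{20154}{8719}\right) = 45075 - \left(15994 \left(- \frac{1}{1900}\right) + 20154 \cdot \frac{1}{8719}\right) = 45075 - \left(- \frac{7997}{950} + \frac{20154}{8719}\right) = 45075 - - \frac{50579543}{8283050} = 45075 + \frac{50579543}{8283050} = \frac{373409058293}{8283050}$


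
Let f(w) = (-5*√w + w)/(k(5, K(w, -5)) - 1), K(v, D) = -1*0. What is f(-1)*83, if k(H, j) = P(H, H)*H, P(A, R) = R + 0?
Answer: -83/24 - 415*I/24 ≈ -3.4583 - 17.292*I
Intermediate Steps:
K(v, D) = 0
P(A, R) = R
k(H, j) = H² (k(H, j) = H*H = H²)
f(w) = -5*√w/24 + w/24 (f(w) = (-5*√w + w)/(5² - 1) = (w - 5*√w)/(25 - 1) = (w - 5*√w)/24 = (w - 5*√w)*(1/24) = -5*√w/24 + w/24)
f(-1)*83 = (-5*I/24 + (1/24)*(-1))*83 = (-5*I/24 - 1/24)*83 = (-1/24 - 5*I/24)*83 = -83/24 - 415*I/24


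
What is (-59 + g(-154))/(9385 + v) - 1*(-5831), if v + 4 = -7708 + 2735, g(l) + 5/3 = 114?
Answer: 9638663/1653 ≈ 5831.0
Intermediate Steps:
g(l) = 337/3 (g(l) = -5/3 + 114 = 337/3)
v = -4977 (v = -4 + (-7708 + 2735) = -4 - 4973 = -4977)
(-59 + g(-154))/(9385 + v) - 1*(-5831) = (-59 + 337/3)/(9385 - 4977) - 1*(-5831) = (160/3)/4408 + 5831 = (160/3)*(1/4408) + 5831 = 20/1653 + 5831 = 9638663/1653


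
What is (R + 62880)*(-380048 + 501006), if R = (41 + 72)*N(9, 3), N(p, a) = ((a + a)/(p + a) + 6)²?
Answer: 16366645543/2 ≈ 8.1833e+9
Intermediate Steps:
N(p, a) = (6 + 2*a/(a + p))² (N(p, a) = ((2*a)/(a + p) + 6)² = (2*a/(a + p) + 6)² = (6 + 2*a/(a + p))²)
R = 19097/4 (R = (41 + 72)*(4*(3*9 + 4*3)²/(3 + 9)²) = 113*(4*(27 + 12)²/12²) = 113*(4*(1/144)*39²) = 113*(4*(1/144)*1521) = 113*(169/4) = 19097/4 ≈ 4774.3)
(R + 62880)*(-380048 + 501006) = (19097/4 + 62880)*(-380048 + 501006) = (270617/4)*120958 = 16366645543/2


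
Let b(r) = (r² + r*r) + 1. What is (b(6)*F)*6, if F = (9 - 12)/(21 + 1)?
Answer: -657/11 ≈ -59.727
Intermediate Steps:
F = -3/22 ≈ -0.13636
b(r) = 1 + 2*r² (b(r) = (r² + r²) + 1 = 2*r² + 1 = 1 + 2*r²)
(b(6)*F)*6 = ((1 + 2*6²)*(-3/22))*6 = ((1 + 2*36)*(-3/22))*6 = ((1 + 72)*(-3/22))*6 = (73*(-3/22))*6 = -219/22*6 = -657/11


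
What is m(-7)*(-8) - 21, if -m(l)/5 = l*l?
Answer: 1939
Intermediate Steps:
m(l) = -5*l² (m(l) = -5*l*l = -5*l²)
m(-7)*(-8) - 21 = -5*(-7)²*(-8) - 21 = -5*49*(-8) - 21 = -245*(-8) - 21 = 1960 - 21 = 1939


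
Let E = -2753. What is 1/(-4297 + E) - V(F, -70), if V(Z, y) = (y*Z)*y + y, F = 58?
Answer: -2003116501/7050 ≈ -2.8413e+5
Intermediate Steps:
V(Z, y) = y + Z*y**2 (V(Z, y) = (Z*y)*y + y = Z*y**2 + y = y + Z*y**2)
1/(-4297 + E) - V(F, -70) = 1/(-4297 - 2753) - (-70)*(1 + 58*(-70)) = 1/(-7050) - (-70)*(1 - 4060) = -1/7050 - (-70)*(-4059) = -1/7050 - 1*284130 = -1/7050 - 284130 = -2003116501/7050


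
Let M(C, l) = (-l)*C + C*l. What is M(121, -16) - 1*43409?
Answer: -43409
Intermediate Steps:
M(C, l) = 0 (M(C, l) = -C*l + C*l = 0)
M(121, -16) - 1*43409 = 0 - 1*43409 = 0 - 43409 = -43409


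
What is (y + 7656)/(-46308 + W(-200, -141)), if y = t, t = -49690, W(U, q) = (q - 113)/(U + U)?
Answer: 8406800/9261473 ≈ 0.90772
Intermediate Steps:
W(U, q) = (-113 + q)/(2*U) (W(U, q) = (-113 + q)/((2*U)) = (-113 + q)*(1/(2*U)) = (-113 + q)/(2*U))
y = -49690
(y + 7656)/(-46308 + W(-200, -141)) = (-49690 + 7656)/(-46308 + (1/2)*(-113 - 141)/(-200)) = -42034/(-46308 + (1/2)*(-1/200)*(-254)) = -42034/(-46308 + 127/200) = -42034/(-9261473/200) = -42034*(-200/9261473) = 8406800/9261473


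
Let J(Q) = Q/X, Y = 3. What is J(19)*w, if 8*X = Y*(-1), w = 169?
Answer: -25688/3 ≈ -8562.7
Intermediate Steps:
X = -3/8 (X = (3*(-1))/8 = (1/8)*(-3) = -3/8 ≈ -0.37500)
J(Q) = -8*Q/3 (J(Q) = Q/(-3/8) = Q*(-8/3) = -8*Q/3)
J(19)*w = -8/3*19*169 = -152/3*169 = -25688/3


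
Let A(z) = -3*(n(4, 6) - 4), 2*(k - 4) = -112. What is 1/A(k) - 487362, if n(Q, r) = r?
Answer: -2924173/6 ≈ -4.8736e+5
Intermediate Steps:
k = -52 (k = 4 + (½)*(-112) = 4 - 56 = -52)
A(z) = -6 (A(z) = -3*(6 - 4) = -3*2 = -6)
1/A(k) - 487362 = 1/(-6) - 487362 = -⅙ - 487362 = -2924173/6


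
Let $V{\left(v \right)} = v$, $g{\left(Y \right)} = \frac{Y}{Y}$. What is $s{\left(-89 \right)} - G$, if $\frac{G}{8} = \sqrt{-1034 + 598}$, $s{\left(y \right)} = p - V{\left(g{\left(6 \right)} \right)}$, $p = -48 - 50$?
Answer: $-99 - 16 i \sqrt{109} \approx -99.0 - 167.04 i$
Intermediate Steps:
$g{\left(Y \right)} = 1$
$p = -98$
$s{\left(y \right)} = -99$ ($s{\left(y \right)} = -98 - 1 = -99$)
$G = 16 i \sqrt{109}$ ($G = 8 \sqrt{-1034 + 598} = 8 \sqrt{-436} = 8 \cdot 2 i \sqrt{109} = 16 i \sqrt{109} \approx 167.04 i$)
$s{\left(-89 \right)} - G = -99 - 16 i \sqrt{109}$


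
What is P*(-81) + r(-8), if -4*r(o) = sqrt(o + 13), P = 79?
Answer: -6399 - sqrt(5)/4 ≈ -6399.6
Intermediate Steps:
r(o) = -sqrt(13 + o)/4 (r(o) = -sqrt(o + 13)/4 = -sqrt(13 + o)/4)
P*(-81) + r(-8) = 79*(-81) - sqrt(13 - 8)/4 = -6399 - sqrt(5)/4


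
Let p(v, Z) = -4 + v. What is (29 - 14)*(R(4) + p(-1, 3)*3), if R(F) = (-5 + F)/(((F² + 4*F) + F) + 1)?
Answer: -8340/37 ≈ -225.41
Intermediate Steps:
R(F) = (-5 + F)/(1 + F² + 5*F) (R(F) = (-5 + F)/((F² + 5*F) + 1) = (-5 + F)/(1 + F² + 5*F))
(29 - 14)*(R(4) + p(-1, 3)*3) = (29 - 14)*((-5 + 4)/(1 + 4² + 5*4) + (-4 - 1)*3) = 15*(-1/(1 + 16 + 20) - 5*3) = 15*(-1/37 - 15) = 15*(-556/37) = -8340/37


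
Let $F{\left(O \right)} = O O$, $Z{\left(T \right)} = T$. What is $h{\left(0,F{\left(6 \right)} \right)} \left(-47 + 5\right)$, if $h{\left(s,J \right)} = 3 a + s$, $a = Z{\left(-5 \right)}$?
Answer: $630$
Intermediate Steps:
$a = -5$
$F{\left(O \right)} = O^{2}$
$h{\left(s,J \right)} = -15 + s$ ($h{\left(s,J \right)} = 3 \left(-5\right) + s = -15 + s$)
$h{\left(0,F{\left(6 \right)} \right)} \left(-47 + 5\right) = \left(-15 + 0\right) \left(-47 + 5\right) = \left(-15\right) \left(-42\right) = 630$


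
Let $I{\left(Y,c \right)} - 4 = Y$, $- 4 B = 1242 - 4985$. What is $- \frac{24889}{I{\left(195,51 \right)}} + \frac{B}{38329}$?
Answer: $- \frac{3815137067}{30509884} \approx -125.05$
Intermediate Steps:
$B = \frac{3743}{4}$ ($B = - \frac{1242 - 4985}{4} = \left(- \frac{1}{4}\right) \left(-3743\right) = \frac{3743}{4} \approx 935.75$)
$I{\left(Y,c \right)} = 4 + Y$
$- \frac{24889}{I{\left(195,51 \right)}} + \frac{B}{38329} = - \frac{24889}{4 + 195} + \frac{3743}{4 \cdot 38329} = - \frac{24889}{199} + \frac{3743}{4} \cdot \frac{1}{38329} = \left(-24889\right) \frac{1}{199} + \frac{3743}{153316} = - \frac{24889}{199} + \frac{3743}{153316} = - \frac{3815137067}{30509884}$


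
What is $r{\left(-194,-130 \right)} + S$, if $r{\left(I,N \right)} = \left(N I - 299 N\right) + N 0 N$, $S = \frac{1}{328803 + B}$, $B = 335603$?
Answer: $\frac{42581780541}{664406} \approx 64090.0$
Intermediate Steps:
$S = \frac{1}{664406}$ ($S = \frac{1}{328803 + 335603} = \frac{1}{664406} \approx 1.5051 \cdot 10^{-6}$)
$r{\left(I,N \right)} = - 299 N + I N$ ($r{\left(I,N \right)} = \left(I N - 299 N\right) + 0 N = \left(- 299 N + I N\right) + 0 = - 299 N + I N$)
$r{\left(-194,-130 \right)} + S = - 130 \left(-299 - 194\right) + \frac{1}{664406} = \left(-130\right) \left(-493\right) + \frac{1}{664406} = 64090 + \frac{1}{664406} = \frac{42581780541}{664406}$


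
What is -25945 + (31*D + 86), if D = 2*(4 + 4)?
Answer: -25363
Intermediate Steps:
D = 16 (D = 2*8 = 16)
-25945 + (31*D + 86) = -25945 + (31*16 + 86) = -25945 + (496 + 86) = -25945 + 582 = -25363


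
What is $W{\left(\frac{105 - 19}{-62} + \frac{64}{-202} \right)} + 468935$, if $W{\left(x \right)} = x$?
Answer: $\frac{1468230150}{3131} \approx 4.6893 \cdot 10^{5}$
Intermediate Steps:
$W{\left(\frac{105 - 19}{-62} + \frac{64}{-202} \right)} + 468935 = \left(\frac{105 - 19}{-62} + \frac{64}{-202}\right) + 468935 = \left(86 \left(- \frac{1}{62}\right) + 64 \left(- \frac{1}{202}\right)\right) + 468935 = \left(- \frac{43}{31} - \frac{32}{101}\right) + 468935 = - \frac{5335}{3131} + 468935 = \frac{1468230150}{3131}$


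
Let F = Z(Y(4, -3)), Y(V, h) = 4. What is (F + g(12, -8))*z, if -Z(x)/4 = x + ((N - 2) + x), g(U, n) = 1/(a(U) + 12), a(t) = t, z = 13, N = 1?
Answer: -8723/24 ≈ -363.46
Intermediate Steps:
g(U, n) = 1/(12 + U) (g(U, n) = 1/(U + 12) = 1/(12 + U))
Z(x) = 4 - 8*x (Z(x) = -4*(x + ((1 - 2) + x)) = -4*(x + (-1 + x)) = -4*(-1 + 2*x) = 4 - 8*x)
F = -28 (F = 4 - 8*4 = 4 - 32 = -28)
(F + g(12, -8))*z = (-28 + 1/(12 + 12))*13 = (-28 + 1/24)*13 = -671/24*13 = -8723/24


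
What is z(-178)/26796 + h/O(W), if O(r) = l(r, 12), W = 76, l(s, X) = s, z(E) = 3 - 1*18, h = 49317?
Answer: 55062383/84854 ≈ 648.91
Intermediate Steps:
z(E) = -15 (z(E) = 3 - 18 = -15)
O(r) = r
z(-178)/26796 + h/O(W) = -15/26796 + 49317/76 = -15*1/26796 + 49317*(1/76) = -5/8932 + 49317/76 = 55062383/84854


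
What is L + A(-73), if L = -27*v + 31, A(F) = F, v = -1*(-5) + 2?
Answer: -231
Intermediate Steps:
v = 7 (v = 5 + 2 = 7)
L = -158 (L = -27*7 + 31 = -189 + 31 = -158)
L + A(-73) = -158 - 73 = -231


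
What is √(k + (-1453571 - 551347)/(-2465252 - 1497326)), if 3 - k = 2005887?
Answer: I*√7874107894782359913/1981289 ≈ 1416.3*I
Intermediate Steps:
k = -2005884 (k = 3 - 1*2005887 = 3 - 2005887 = -2005884)
√(k + (-1453571 - 551347)/(-2465252 - 1497326)) = √(-2005884 + (-1453571 - 551347)/(-2465252 - 1497326)) = √(-2005884 - 2004918/(-3962578)) = √(-2005884 - 2004918*(-1/3962578)) = √(-2005884 + 1002459/1981289) = √(-3974234902017/1981289) = I*√7874107894782359913/1981289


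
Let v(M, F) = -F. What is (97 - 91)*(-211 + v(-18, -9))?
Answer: -1212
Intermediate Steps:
(97 - 91)*(-211 + v(-18, -9)) = (97 - 91)*(-211 - 1*(-9)) = 6*(-211 + 9) = 6*(-202) = -1212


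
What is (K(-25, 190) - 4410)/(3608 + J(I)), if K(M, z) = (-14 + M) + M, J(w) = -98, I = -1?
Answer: -2237/1755 ≈ -1.2746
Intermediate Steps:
K(M, z) = -14 + 2*M
(K(-25, 190) - 4410)/(3608 + J(I)) = ((-14 + 2*(-25)) - 4410)/(3608 - 98) = ((-14 - 50) - 4410)/3510 = (-64 - 4410)*(1/3510) = -4474*1/3510 = -2237/1755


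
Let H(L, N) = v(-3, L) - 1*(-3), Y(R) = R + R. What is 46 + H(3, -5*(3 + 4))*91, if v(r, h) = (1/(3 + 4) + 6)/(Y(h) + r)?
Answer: 1516/3 ≈ 505.33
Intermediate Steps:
Y(R) = 2*R
v(r, h) = 43/(7*(r + 2*h)) (v(r, h) = (1/(3 + 4) + 6)/(2*h + r) = (1/7 + 6)/(r + 2*h) = (⅐ + 6)/(r + 2*h) = 43/(7*(r + 2*h)))
H(L, N) = 3 + 43/(7*(-3 + 2*L)) (H(L, N) = 43/(7*(-3 + 2*L)) - 1*(-3) = 43/(7*(-3 + 2*L)) + 3 = 3 + 43/(7*(-3 + 2*L)))
46 + H(3, -5*(3 + 4))*91 = 46 + (2*(-10 + 21*3)/(7*(-3 + 2*3)))*91 = 46 + (2*(-10 + 63)/(7*(-3 + 6)))*91 = 46 + ((2/7)*53/3)*91 = 46 + ((2/7)*(⅓)*53)*91 = 46 + (106/21)*91 = 46 + 1378/3 = 1516/3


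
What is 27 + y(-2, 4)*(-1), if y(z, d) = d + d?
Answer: 19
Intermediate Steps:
y(z, d) = 2*d
27 + y(-2, 4)*(-1) = 27 + (2*4)*(-1) = 27 + 8*(-1) = 27 - 8 = 19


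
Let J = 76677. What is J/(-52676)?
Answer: -76677/52676 ≈ -1.4556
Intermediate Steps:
J/(-52676) = 76677/(-52676) = 76677*(-1/52676) = -76677/52676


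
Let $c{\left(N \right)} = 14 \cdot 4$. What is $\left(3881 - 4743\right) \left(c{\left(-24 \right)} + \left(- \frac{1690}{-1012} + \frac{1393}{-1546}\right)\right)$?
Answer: $- \frac{9570132604}{195569} \approx -48935.0$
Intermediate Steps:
$c{\left(N \right)} = 56$
$\left(3881 - 4743\right) \left(c{\left(-24 \right)} + \left(- \frac{1690}{-1012} + \frac{1393}{-1546}\right)\right) = \left(3881 - 4743\right) \left(56 + \left(- \frac{1690}{-1012} + \frac{1393}{-1546}\right)\right) = - 862 \left(56 + \left(\left(-1690\right) \left(- \frac{1}{1012}\right) + 1393 \left(- \frac{1}{1546}\right)\right)\right) = - 862 \left(56 + \left(\frac{845}{506} - \frac{1393}{1546}\right)\right) = - 862 \left(56 + \frac{150378}{195569}\right) = \left(-862\right) \frac{11102242}{195569} = - \frac{9570132604}{195569}$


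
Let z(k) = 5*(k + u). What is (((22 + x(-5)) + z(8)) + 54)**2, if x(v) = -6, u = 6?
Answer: 19600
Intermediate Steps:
z(k) = 30 + 5*k (z(k) = 5*(k + 6) = 5*(6 + k) = 30 + 5*k)
(((22 + x(-5)) + z(8)) + 54)**2 = (((22 - 6) + (30 + 5*8)) + 54)**2 = ((16 + (30 + 40)) + 54)**2 = ((16 + 70) + 54)**2 = (86 + 54)**2 = 140**2 = 19600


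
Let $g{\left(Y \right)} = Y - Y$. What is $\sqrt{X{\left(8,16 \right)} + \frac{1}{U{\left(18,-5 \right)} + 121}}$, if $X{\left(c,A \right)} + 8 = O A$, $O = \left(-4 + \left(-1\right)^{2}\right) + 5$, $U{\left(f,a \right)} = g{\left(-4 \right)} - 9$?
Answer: $\frac{\sqrt{18823}}{28} \approx 4.8999$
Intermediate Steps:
$g{\left(Y \right)} = 0$
$U{\left(f,a \right)} = -9$ ($U{\left(f,a \right)} = 0 - 9 = -9$)
$O = 2$ ($O = \left(-4 + 1\right) + 5 = -3 + 5 = 2$)
$X{\left(c,A \right)} = -8 + 2 A$
$\sqrt{X{\left(8,16 \right)} + \frac{1}{U{\left(18,-5 \right)} + 121}} = \sqrt{\left(-8 + 2 \cdot 16\right) + \frac{1}{-9 + 121}} = \sqrt{\left(-8 + 32\right) + \frac{1}{112}} = \sqrt{24 + \frac{1}{112}} = \sqrt{\frac{2689}{112}} = \frac{\sqrt{18823}}{28}$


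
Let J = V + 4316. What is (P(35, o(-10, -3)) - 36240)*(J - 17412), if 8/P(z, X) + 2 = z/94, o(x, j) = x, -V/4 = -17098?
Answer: -34071379968/17 ≈ -2.0042e+9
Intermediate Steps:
V = 68392 (V = -4*(-17098) = 68392)
J = 72708 (J = 68392 + 4316 = 72708)
P(z, X) = 8/(-2 + z/94)
(P(35, o(-10, -3)) - 36240)*(J - 17412) = (752/(-188 + 35) - 36240)*(72708 - 17412) = (752/(-153) - 36240)*55296 = (752*(-1/153) - 36240)*55296 = (-752/153 - 36240)*55296 = -5545472/153*55296 = -34071379968/17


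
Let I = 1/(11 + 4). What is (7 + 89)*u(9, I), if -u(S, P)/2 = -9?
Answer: 1728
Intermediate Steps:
I = 1/15 ≈ 0.066667
u(S, P) = 18 (u(S, P) = -2*(-9) = 18)
(7 + 89)*u(9, I) = (7 + 89)*18 = 96*18 = 1728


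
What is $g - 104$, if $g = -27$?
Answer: $-131$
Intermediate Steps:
$g - 104 = -27 - 104 = -131$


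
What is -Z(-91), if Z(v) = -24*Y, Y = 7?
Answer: 168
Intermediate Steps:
Z(v) = -168 (Z(v) = -24*7 = -168)
-Z(-91) = -1*(-168) = 168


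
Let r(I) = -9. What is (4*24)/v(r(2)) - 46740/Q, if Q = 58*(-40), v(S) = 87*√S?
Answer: 2337/116 - 32*I/87 ≈ 20.147 - 0.36782*I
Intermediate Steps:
Q = -2320
(4*24)/v(r(2)) - 46740/Q = (4*24)/((87*√(-9))) - 46740/(-2320) = 96/((87*(3*I))) - 46740*(-1/2320) = 96/((261*I)) + 2337/116 = 96*(-I/261) + 2337/116 = -32*I/87 + 2337/116 = 2337/116 - 32*I/87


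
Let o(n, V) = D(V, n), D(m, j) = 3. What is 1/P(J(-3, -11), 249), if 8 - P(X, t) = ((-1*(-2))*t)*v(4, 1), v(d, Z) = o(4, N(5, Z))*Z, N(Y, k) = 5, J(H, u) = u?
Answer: -1/1486 ≈ -0.00067295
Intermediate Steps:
o(n, V) = 3
v(d, Z) = 3*Z
P(X, t) = 8 - 6*t (P(X, t) = 8 - (-1*(-2))*t*3*1 = 8 - 2*t*3 = 8 - 6*t)
1/P(J(-3, -11), 249) = 1/(8 - 6*249) = 1/(8 - 1494) = 1/(-1486) = -1/1486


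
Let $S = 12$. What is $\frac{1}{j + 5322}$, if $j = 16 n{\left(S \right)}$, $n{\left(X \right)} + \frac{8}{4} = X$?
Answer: $\frac{1}{5482} \approx 0.00018242$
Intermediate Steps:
$n{\left(X \right)} = -2 + X$
$j = 160$ ($j = 16 \left(-2 + 12\right) = 16 \cdot 10 = 160$)
$\frac{1}{j + 5322} = \frac{1}{160 + 5322} = \frac{1}{5482}$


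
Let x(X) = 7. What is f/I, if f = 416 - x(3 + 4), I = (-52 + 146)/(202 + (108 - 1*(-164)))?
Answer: 96933/47 ≈ 2062.4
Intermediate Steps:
I = 47/237 (I = 94/(202 + (108 + 164)) = 94/(202 + 272) = 94/474 = 94*(1/474) = 47/237 ≈ 0.19831)
f = 409 (f = 416 - 1*7 = 416 - 7 = 409)
f/I = 409/(47/237) = 409*(237/47) = 96933/47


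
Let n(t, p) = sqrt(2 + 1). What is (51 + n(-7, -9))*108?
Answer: 5508 + 108*sqrt(3) ≈ 5695.1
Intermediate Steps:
n(t, p) = sqrt(3)
(51 + n(-7, -9))*108 = (51 + sqrt(3))*108 = 5508 + 108*sqrt(3)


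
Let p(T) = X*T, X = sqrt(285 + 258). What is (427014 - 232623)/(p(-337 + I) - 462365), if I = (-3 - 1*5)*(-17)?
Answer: -89879594715/213759455482 + 39072591*sqrt(543)/213759455482 ≈ -0.41621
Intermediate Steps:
I = 136 (I = (-3 - 5)*(-17) = -8*(-17) = 136)
X = sqrt(543) ≈ 23.302
p(T) = T*sqrt(543) (p(T) = sqrt(543)*T = T*sqrt(543))
(427014 - 232623)/(p(-337 + I) - 462365) = (427014 - 232623)/((-337 + 136)*sqrt(543) - 462365) = 194391/(-201*sqrt(543) - 462365) = 194391/(-462365 - 201*sqrt(543))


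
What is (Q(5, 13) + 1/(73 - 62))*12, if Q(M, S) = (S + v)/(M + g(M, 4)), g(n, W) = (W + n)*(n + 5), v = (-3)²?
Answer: 4044/1045 ≈ 3.8699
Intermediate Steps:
v = 9
g(n, W) = (5 + n)*(W + n) (g(n, W) = (W + n)*(5 + n) = (5 + n)*(W + n))
Q(M, S) = (9 + S)/(20 + M² + 10*M) (Q(M, S) = (S + 9)/(M + (M² + 5*4 + 5*M + 4*M)) = (9 + S)/(M + (M² + 20 + 5*M + 4*M)) = (9 + S)/(M + (20 + M² + 9*M)) = (9 + S)/(20 + M² + 10*M))
(Q(5, 13) + 1/(73 - 62))*12 = ((9 + 13)/(20 + 5² + 10*5) + 1/(73 - 62))*12 = (22/(20 + 25 + 50) + 1/11)*12 = (22/95 + 1/11)*12 = (337/1045)*12 = 4044/1045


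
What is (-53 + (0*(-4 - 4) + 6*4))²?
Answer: 841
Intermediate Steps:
(-53 + (0*(-4 - 4) + 6*4))² = (-53 + (0*(-8) + 24))² = (-53 + (0 + 24))² = (-53 + 24)² = (-29)² = 841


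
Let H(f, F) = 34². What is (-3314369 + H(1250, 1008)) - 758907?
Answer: -4072120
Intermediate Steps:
H(f, F) = 1156
(-3314369 + H(1250, 1008)) - 758907 = (-3314369 + 1156) - 758907 = -3313213 - 758907 = -4072120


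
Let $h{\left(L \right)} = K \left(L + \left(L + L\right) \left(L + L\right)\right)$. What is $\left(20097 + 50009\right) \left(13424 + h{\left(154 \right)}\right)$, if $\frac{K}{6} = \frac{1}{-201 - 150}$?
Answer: $\frac{96786380632}{117} \approx 8.2723 \cdot 10^{8}$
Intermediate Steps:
$K = - \frac{2}{117}$ ($K = \frac{6}{-201 - 150} = \frac{6}{-351} = 6 \left(- \frac{1}{351}\right) = - \frac{2}{117} \approx -0.017094$)
$h{\left(L \right)} = - \frac{8 L^{2}}{117} - \frac{2 L}{117}$ ($h{\left(L \right)} = - \frac{2 \left(L + \left(L + L\right) \left(L + L\right)\right)}{117} = - \frac{2 \left(L + 2 L 2 L\right)}{117} = - \frac{2 \left(L + 4 L^{2}\right)}{117} = - \frac{8 L^{2}}{117} - \frac{2 L}{117}$)
$\left(20097 + 50009\right) \left(13424 + h{\left(154 \right)}\right) = \left(20097 + 50009\right) \left(13424 - \frac{308 \left(1 + 4 \cdot 154\right)}{117}\right) = 70106 \left(13424 - \frac{308 \left(1 + 616\right)}{117}\right) = 70106 \left(13424 - \frac{308}{117} \cdot 617\right) = 70106 \left(13424 - \frac{190036}{117}\right) = 70106 \cdot \frac{1380572}{117} = \frac{96786380632}{117}$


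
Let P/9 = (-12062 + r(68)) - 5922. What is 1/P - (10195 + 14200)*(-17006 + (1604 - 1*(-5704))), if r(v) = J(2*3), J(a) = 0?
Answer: 38292331109759/161856 ≈ 2.3658e+8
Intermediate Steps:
r(v) = 0
P = -161856 (P = 9*((-12062 + 0) - 5922) = 9*(-12062 - 5922) = 9*(-17984) = -161856)
1/P - (10195 + 14200)*(-17006 + (1604 - 1*(-5704))) = 1/(-161856) - (10195 + 14200)*(-17006 + (1604 - 1*(-5704))) = -1/161856 - 24395*(-17006 + (1604 + 5704)) = -1/161856 - 24395*(-17006 + 7308) = -1/161856 - 24395*(-9698) = -1/161856 - 1*(-236582710) = -1/161856 + 236582710 = 38292331109759/161856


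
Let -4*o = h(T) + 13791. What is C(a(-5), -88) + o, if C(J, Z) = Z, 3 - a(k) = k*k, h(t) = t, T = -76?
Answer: -14067/4 ≈ -3516.8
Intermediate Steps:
a(k) = 3 - k² (a(k) = 3 - k*k = 3 - k²)
o = -13715/4 (o = -(-76 + 13791)/4 = -¼*13715 = -13715/4 ≈ -3428.8)
C(a(-5), -88) + o = -88 - 13715/4 = -14067/4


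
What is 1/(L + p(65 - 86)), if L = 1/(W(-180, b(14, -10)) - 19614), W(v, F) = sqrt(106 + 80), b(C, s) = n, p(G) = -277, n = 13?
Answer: -106564359984/29518333148647 + sqrt(186)/29518333148647 ≈ -0.0036101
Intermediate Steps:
b(C, s) = 13
W(v, F) = sqrt(186)
L = 1/(-19614 + sqrt(186)) (L = 1/(sqrt(186) - 19614) = 1/(-19614 + sqrt(186)) ≈ -5.1019e-5)
1/(L + p(65 - 86)) = 1/((-3269/64118135 - sqrt(186)/384708810) - 277) = 1/(-17760726664/64118135 - sqrt(186)/384708810)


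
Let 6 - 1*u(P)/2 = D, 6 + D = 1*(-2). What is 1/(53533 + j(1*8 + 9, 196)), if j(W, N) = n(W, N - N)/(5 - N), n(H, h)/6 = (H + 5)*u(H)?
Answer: 191/10221107 ≈ 1.8687e-5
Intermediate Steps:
D = -8 (D = -6 + 1*(-2) = -6 - 2 = -8)
u(P) = 28 (u(P) = 12 - 2*(-8) = 12 + 16 = 28)
n(H, h) = 840 + 168*H (n(H, h) = 6*((H + 5)*28) = 6*((5 + H)*28) = 6*(140 + 28*H) = 840 + 168*H)
j(W, N) = (840 + 168*W)/(5 - N)
1/(53533 + j(1*8 + 9, 196)) = 1/(53533 + 168*(-5 - (1*8 + 9))/(-5 + 196)) = 1/(53533 + 168*(-5 - (8 + 9))/191) = 1/(53533 + 168*(1/191)*(-5 - 1*17)) = 1/(53533 + 168*(1/191)*(-5 - 17)) = 1/(53533 + 168*(1/191)*(-22)) = 1/(53533 - 3696/191) = 1/(10221107/191) = 191/10221107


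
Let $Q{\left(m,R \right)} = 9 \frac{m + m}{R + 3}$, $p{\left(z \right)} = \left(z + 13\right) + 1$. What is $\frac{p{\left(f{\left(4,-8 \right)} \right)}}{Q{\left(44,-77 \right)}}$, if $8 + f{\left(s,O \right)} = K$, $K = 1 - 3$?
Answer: $- \frac{37}{99} \approx -0.37374$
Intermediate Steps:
$K = -2$
$f{\left(s,O \right)} = -10$ ($f{\left(s,O \right)} = -8 - 2 = -10$)
$p{\left(z \right)} = 14 + z$ ($p{\left(z \right)} = \left(13 + z\right) + 1 = 14 + z$)
$Q{\left(m,R \right)} = \frac{18 m}{3 + R}$ ($Q{\left(m,R \right)} = 9 \frac{2 m}{3 + R} = \frac{18 m}{3 + R}$)
$\frac{p{\left(f{\left(4,-8 \right)} \right)}}{Q{\left(44,-77 \right)}} = \frac{14 - 10}{18 \cdot 44 \frac{1}{3 - 77}} = \frac{4}{18 \cdot 44 \frac{1}{-74}} = \frac{4}{18 \cdot 44 \left(- \frac{1}{74}\right)} = \frac{4}{- \frac{396}{37}} = 4 \left(- \frac{37}{396}\right) = - \frac{37}{99}$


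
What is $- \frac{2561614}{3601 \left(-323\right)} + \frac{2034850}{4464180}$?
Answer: $\frac{1380228682307}{519239043414} \approx 2.6582$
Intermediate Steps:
$- \frac{2561614}{3601 \left(-323\right)} + \frac{2034850}{4464180} = - \frac{2561614}{-1163123} + 2034850 \cdot \frac{1}{4464180} = \left(-2561614\right) \left(- \frac{1}{1163123}\right) + \frac{203485}{446418} = \frac{2561614}{1163123} + \frac{203485}{446418} = \frac{1380228682307}{519239043414}$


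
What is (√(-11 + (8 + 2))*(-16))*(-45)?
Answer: 720*I ≈ 720.0*I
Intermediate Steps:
(√(-11 + (8 + 2))*(-16))*(-45) = (√(-11 + 10)*(-16))*(-45) = (√(-1)*(-16))*(-45) = (I*(-16))*(-45) = -16*I*(-45) = 720*I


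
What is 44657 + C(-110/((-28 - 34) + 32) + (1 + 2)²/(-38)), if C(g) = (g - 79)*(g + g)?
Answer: 286812721/6498 ≈ 44139.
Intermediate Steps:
C(g) = 2*g*(-79 + g) (C(g) = (-79 + g)*(2*g) = 2*g*(-79 + g))
44657 + C(-110/((-28 - 34) + 32) + (1 + 2)²/(-38)) = 44657 + 2*(-110/((-28 - 34) + 32) + (1 + 2)²/(-38))*(-79 + (-110/((-28 - 34) + 32) + (1 + 2)²/(-38))) = 44657 + 2*(-110/(-62 + 32) + 3²*(-1/38))*(-79 + (-110/(-62 + 32) + 3²*(-1/38))) = 44657 + 2*(-110/(-30) + 9*(-1/38))*(-79 + (-110/(-30) + 9*(-1/38))) = 44657 + 2*(-110*(-1/30) - 9/38)*(-79 + (-110*(-1/30) - 9/38)) = 44657 + 2*(11/3 - 9/38)*(-79 + (11/3 - 9/38)) = 44657 + 2*(391/114)*(-79 + 391/114) = 44657 + 2*(391/114)*(-8615/114) = 44657 - 3368465/6498 = 286812721/6498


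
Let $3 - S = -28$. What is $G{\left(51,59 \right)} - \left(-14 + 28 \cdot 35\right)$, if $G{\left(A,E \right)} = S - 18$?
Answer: $-953$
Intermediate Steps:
$S = 31$ ($S = 3 - -28 = 3 + 28 = 31$)
$G{\left(A,E \right)} = 13$ ($G{\left(A,E \right)} = 31 - 18 = 13$)
$G{\left(51,59 \right)} - \left(-14 + 28 \cdot 35\right) = 13 - \left(-14 + 28 \cdot 35\right) = 13 - \left(-14 + 980\right) = 13 - 966 = -953$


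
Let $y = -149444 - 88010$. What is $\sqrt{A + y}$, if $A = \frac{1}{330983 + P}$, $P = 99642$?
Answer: $\frac{i \sqrt{70452750208061}}{17225} \approx 487.29 i$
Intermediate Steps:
$A = \frac{1}{430625}$ ($A = \frac{1}{330983 + 99642} = \frac{1}{430625} \approx 2.3222 \cdot 10^{-6}$)
$y = -237454$
$\sqrt{A + y} = \sqrt{\frac{1}{430625} - 237454} = \sqrt{- \frac{102253628749}{430625}} = \frac{i \sqrt{70452750208061}}{17225}$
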